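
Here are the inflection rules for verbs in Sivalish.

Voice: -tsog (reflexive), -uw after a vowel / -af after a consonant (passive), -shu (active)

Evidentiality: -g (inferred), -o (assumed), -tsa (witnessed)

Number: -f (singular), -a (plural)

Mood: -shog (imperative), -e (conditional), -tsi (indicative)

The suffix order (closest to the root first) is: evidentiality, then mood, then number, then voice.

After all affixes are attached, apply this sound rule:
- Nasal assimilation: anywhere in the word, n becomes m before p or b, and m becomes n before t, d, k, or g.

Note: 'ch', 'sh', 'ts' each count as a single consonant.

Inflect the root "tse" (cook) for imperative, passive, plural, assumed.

Attach evidentiality assumed -o → tseo.
Attach mood imperative -shog → tseoshog.
Attach number plural -a → tseoshoga.
Attach voice passive -uw (after vowel 'a') → tseoshogauw.
Nasal assimilation: no change.

tseoshogauw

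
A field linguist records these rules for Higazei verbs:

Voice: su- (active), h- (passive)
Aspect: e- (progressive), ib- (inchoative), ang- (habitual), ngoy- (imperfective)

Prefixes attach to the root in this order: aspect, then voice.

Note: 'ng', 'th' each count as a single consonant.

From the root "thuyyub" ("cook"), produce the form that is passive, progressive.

hethuyyub

Attach aspect progressive e- → ethuyyub.
Attach voice passive h- → hethuyyub.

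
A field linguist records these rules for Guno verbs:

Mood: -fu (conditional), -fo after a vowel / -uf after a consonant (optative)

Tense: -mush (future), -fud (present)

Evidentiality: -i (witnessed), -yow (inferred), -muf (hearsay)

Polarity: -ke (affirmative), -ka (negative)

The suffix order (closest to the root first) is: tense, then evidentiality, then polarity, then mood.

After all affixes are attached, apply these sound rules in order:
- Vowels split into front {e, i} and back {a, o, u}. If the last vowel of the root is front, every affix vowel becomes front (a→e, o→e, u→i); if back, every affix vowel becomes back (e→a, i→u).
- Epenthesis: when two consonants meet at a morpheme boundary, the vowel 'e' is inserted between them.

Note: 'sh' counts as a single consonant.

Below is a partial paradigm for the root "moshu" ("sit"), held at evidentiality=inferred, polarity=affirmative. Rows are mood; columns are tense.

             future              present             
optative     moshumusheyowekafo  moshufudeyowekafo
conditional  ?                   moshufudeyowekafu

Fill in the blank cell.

moshumusheyowekafu

Attach tense future -mush → moshumush.
Attach evidentiality inferred -yow → moshumushyow.
Attach polarity affirmative -ke → moshumushyowke.
Attach mood conditional -fu → moshumushyowkefu.
Apply vowel harmony: moshumushyowkefu → moshumushyowkafu.
Apply epenthesis: moshumushyowkafu → moshumusheyowekafu.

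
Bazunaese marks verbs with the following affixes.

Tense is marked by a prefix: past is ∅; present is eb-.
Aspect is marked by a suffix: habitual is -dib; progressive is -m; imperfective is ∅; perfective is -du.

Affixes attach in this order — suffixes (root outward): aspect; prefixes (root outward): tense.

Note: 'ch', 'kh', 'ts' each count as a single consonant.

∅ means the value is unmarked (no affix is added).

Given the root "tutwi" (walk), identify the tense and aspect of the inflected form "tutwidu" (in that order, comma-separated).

past, perfective

Segment: tutwi-du.
tense: ∅ → past.
aspect: -du → perfective.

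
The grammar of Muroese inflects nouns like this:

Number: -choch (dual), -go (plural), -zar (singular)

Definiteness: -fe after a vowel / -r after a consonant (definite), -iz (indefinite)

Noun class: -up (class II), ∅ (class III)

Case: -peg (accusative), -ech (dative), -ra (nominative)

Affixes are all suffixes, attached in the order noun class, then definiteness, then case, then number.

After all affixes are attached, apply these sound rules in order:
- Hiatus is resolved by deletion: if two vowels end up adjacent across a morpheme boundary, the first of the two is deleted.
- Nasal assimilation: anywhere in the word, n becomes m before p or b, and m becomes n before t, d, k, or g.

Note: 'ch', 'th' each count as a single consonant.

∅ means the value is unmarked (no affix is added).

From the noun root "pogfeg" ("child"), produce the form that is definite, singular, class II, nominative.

pogfeguprrazar

Attach noun class class II -up → pogfegup.
Attach definiteness definite -r (after consonant 'p') → pogfegupr.
Attach case nominative -ra → pogfeguprra.
Attach number singular -zar → pogfeguprrazar.
Vowel deletion: no change.
Nasal assimilation: no change.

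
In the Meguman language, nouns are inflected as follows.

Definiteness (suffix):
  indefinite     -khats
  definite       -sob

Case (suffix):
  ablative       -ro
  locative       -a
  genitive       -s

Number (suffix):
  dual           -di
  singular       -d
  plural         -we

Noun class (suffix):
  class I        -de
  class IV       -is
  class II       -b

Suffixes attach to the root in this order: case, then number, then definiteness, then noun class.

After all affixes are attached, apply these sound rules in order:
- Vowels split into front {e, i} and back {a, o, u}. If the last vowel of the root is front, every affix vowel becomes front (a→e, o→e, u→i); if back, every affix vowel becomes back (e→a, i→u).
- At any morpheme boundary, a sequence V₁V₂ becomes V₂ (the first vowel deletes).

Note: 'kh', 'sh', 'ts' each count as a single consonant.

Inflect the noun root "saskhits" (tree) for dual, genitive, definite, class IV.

saskhitssdisebis

Attach case genitive -s → saskhitss.
Attach number dual -di → saskhitssdi.
Attach definiteness definite -sob → saskhitssdisob.
Attach noun class class IV -is → saskhitssdisobis.
Apply vowel harmony: saskhitssdisobis → saskhitssdisebis.
Vowel deletion: no change.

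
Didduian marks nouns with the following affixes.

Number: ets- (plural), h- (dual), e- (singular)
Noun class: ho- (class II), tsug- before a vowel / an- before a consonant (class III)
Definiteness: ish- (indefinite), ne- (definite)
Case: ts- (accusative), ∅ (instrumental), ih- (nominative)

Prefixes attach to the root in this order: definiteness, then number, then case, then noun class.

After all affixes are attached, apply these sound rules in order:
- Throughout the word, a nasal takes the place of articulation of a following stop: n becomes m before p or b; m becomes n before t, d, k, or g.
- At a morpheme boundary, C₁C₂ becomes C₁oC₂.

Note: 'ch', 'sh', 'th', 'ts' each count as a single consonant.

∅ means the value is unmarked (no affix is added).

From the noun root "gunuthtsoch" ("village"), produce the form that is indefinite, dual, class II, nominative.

hoihohishogunuthtsoch

Attach definiteness indefinite ish- → ishgunuthtsoch.
Attach number dual h- → hishgunuthtsoch.
Attach case nominative ih- → ihhishgunuthtsoch.
Attach noun class class II ho- → hoihhishgunuthtsoch.
Nasal assimilation: no change.
Apply epenthesis: hoihhishgunuthtsoch → hoihohishogunuthtsoch.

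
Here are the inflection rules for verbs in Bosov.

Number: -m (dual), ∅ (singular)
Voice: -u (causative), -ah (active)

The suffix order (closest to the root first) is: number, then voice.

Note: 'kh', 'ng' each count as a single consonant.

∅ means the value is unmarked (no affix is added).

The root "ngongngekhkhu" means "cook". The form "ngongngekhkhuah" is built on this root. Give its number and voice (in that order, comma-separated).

Segment: ngongngekhkhu-ah.
number: ∅ → singular.
voice: -ah → active.

singular, active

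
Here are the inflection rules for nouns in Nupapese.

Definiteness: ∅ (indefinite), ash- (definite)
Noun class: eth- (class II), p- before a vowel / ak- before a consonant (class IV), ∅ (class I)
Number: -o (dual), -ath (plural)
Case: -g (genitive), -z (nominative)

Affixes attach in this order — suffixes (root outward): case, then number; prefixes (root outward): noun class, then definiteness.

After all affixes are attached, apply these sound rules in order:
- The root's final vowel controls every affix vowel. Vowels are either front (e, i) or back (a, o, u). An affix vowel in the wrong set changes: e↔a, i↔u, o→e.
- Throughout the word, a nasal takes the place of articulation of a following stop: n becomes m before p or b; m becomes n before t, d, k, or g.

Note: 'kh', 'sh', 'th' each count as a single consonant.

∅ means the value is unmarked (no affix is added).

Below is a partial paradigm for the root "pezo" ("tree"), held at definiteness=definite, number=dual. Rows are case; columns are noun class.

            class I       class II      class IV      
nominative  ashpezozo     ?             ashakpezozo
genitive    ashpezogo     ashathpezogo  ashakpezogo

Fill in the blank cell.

ashathpezozo

Attach noun class class II eth- → ethpezo.
Attach definiteness definite ash- → ashethpezo.
Attach case nominative -z → ashethpezoz.
Attach number dual -o → ashethpezozo.
Apply vowel harmony: ashethpezozo → ashathpezozo.
Nasal assimilation: no change.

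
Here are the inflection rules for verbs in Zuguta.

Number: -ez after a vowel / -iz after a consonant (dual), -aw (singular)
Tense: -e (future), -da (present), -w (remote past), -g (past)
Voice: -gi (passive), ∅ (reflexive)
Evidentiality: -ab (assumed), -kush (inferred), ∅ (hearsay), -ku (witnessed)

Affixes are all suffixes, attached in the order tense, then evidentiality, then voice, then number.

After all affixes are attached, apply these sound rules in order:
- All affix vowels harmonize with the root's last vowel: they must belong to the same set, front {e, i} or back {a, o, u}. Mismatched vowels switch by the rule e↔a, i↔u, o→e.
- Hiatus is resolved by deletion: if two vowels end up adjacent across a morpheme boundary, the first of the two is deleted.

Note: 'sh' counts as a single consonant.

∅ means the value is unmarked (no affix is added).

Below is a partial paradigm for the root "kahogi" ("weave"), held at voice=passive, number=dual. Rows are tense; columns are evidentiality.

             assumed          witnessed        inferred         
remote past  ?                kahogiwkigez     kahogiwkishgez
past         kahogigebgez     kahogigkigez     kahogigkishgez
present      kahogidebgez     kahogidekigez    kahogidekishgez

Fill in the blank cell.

kahogiwebgez

Attach tense remote past -w → kahogiw.
Attach evidentiality assumed -ab → kahogiwab.
Attach voice passive -gi → kahogiwabgi.
Attach number dual -ez (after vowel 'i') → kahogiwabgiez.
Apply vowel harmony: kahogiwabgiez → kahogiwebgiez.
Apply vowel deletion: kahogiwebgiez → kahogiwebgez.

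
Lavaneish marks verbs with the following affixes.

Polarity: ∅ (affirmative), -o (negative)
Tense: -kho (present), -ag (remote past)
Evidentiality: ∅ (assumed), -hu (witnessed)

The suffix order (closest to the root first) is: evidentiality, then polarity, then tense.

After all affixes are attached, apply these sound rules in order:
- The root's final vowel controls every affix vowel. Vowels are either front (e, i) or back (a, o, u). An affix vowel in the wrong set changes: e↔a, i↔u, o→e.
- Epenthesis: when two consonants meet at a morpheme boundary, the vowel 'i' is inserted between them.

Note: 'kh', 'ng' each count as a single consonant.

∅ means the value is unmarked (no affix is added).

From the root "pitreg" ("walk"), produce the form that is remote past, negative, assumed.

pitregeeg

evidentiality = assumed: zero marking, form stays pitreg.
Attach polarity negative -o → pitrego.
Attach tense remote past -ag → pitregoag.
Apply vowel harmony: pitregoag → pitregeeg.
Epenthesis: no change.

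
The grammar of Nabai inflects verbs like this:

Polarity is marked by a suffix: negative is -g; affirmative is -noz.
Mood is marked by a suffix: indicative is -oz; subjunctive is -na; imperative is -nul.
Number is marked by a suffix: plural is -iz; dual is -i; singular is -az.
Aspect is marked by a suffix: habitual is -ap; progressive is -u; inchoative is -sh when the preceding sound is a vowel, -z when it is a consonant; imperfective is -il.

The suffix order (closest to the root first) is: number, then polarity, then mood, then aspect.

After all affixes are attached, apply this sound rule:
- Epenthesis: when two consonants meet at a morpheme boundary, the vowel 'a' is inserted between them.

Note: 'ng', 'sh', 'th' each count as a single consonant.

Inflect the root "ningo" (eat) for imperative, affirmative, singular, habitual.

Attach number singular -az → ningoaz.
Attach polarity affirmative -noz → ningoaznoz.
Attach mood imperative -nul → ningoaznoznul.
Attach aspect habitual -ap → ningoaznoznulap.
Apply epenthesis: ningoaznoznulap → ningoazanozanulap.

ningoazanozanulap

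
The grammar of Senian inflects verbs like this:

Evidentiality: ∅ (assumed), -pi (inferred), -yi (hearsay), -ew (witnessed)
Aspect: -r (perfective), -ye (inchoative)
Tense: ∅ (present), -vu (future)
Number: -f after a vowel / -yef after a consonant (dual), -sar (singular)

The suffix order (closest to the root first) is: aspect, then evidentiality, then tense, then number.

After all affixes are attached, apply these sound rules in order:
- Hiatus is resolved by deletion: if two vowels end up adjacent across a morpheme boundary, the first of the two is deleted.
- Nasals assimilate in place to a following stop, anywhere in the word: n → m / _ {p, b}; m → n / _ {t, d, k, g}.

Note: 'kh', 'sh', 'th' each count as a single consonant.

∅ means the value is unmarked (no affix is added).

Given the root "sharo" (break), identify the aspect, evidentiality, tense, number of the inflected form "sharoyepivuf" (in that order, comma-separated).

inchoative, inferred, future, dual

Segment: sharo-ye-pi-vu-f.
aspect: -ye → inchoative.
evidentiality: -pi → inferred.
tense: -vu → future.
number: -f/yef → dual.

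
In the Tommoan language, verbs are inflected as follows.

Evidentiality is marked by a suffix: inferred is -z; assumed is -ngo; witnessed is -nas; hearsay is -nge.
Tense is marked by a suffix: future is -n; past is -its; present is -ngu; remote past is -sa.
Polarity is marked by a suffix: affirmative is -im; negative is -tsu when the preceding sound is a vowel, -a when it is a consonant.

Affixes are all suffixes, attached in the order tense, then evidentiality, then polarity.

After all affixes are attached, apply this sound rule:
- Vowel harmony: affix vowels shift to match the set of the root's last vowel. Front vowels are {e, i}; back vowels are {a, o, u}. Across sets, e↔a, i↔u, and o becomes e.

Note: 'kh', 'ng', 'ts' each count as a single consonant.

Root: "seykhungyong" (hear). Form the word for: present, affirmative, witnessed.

Attach tense present -ngu → seykhungyongngu.
Attach evidentiality witnessed -nas → seykhungyongngunas.
Attach polarity affirmative -im → seykhungyongngunasim.
Apply vowel harmony: seykhungyongngunasim → seykhungyongngunasum.

seykhungyongngunasum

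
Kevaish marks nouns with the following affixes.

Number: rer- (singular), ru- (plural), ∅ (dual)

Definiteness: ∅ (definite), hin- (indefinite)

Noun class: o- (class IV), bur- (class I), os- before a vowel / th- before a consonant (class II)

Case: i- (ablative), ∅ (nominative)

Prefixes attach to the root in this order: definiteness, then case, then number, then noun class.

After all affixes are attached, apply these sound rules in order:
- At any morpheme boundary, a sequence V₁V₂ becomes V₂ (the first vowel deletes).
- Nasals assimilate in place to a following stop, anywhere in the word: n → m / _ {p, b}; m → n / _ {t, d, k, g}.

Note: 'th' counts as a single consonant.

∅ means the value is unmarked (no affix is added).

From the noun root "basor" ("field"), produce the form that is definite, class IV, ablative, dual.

ibasor

definiteness = definite: zero marking, form stays basor.
Attach case ablative i- → ibasor.
number = dual: zero marking, form stays ibasor.
Attach noun class class IV o- → oibasor.
Apply vowel deletion: oibasor → ibasor.
Nasal assimilation: no change.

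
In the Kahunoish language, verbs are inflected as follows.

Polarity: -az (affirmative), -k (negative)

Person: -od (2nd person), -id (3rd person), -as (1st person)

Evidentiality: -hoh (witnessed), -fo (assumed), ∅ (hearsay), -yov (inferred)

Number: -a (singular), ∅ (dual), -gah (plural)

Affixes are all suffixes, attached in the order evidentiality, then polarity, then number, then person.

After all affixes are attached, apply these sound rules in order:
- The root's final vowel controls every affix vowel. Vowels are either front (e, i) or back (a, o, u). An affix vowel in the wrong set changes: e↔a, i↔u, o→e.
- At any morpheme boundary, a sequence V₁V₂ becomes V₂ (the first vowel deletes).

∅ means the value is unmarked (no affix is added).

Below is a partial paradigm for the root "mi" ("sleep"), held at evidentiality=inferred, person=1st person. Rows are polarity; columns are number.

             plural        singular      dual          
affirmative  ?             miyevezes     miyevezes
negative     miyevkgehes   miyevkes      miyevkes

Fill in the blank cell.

Attach evidentiality inferred -yov → miyov.
Attach polarity affirmative -az → miyovaz.
Attach number plural -gah → miyovazgah.
Attach person 1st person -as → miyovazgahas.
Apply vowel harmony: miyovazgahas → miyevezgehes.
Vowel deletion: no change.

miyevezgehes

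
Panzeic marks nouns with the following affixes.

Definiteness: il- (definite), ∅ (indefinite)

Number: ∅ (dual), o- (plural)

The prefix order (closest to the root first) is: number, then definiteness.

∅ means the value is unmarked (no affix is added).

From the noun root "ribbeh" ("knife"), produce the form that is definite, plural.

Attach number plural o- → oribbeh.
Attach definiteness definite il- → iloribbeh.

iloribbeh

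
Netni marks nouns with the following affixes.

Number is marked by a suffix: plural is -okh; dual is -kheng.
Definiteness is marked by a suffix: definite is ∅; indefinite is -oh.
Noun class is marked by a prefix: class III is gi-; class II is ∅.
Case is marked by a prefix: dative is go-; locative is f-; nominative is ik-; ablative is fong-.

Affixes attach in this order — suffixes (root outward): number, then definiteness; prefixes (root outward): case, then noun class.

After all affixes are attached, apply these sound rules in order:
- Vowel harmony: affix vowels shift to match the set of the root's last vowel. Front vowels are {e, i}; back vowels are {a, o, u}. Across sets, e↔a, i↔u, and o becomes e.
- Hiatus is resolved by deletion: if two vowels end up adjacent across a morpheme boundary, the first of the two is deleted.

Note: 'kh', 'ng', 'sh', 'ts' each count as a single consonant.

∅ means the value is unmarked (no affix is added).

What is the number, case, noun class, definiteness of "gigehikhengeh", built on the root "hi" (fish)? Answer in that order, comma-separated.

Segment: gi-go-hi-kheng-oh.
number: -kheng → dual.
case: go- → dative.
noun class: gi- → class III.
definiteness: -oh → indefinite.

dual, dative, class III, indefinite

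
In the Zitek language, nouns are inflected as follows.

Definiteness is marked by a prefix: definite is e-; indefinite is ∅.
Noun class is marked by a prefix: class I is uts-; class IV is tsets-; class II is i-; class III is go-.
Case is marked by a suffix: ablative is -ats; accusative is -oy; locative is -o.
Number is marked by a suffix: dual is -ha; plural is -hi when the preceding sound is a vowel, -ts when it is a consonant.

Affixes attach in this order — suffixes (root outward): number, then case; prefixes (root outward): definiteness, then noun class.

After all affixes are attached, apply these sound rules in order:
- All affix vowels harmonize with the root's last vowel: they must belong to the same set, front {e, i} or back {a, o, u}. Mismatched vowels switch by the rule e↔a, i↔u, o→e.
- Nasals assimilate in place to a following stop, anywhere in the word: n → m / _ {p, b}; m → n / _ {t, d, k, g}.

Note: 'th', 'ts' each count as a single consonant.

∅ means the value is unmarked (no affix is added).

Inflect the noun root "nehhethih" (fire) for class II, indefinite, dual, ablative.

definiteness = indefinite: zero marking, form stays nehhethih.
Attach noun class class II i- → inehhethih.
Attach number dual -ha → inehhethihha.
Attach case ablative -ats → inehhethihhaats.
Apply vowel harmony: inehhethihhaats → inehhethihheets.
Nasal assimilation: no change.

inehhethihheets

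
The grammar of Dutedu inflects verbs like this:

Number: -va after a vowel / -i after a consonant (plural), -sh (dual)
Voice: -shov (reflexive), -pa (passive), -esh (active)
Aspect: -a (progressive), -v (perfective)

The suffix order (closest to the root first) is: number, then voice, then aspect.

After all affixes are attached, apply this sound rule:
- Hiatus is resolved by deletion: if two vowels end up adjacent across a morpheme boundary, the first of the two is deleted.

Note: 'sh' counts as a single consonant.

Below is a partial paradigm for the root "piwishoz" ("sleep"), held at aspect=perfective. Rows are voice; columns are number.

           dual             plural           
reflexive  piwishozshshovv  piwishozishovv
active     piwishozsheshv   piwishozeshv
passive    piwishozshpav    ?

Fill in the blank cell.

piwishozipav

Attach number plural -i (after consonant 'z') → piwishozi.
Attach voice passive -pa → piwishozipa.
Attach aspect perfective -v → piwishozipav.
Vowel deletion: no change.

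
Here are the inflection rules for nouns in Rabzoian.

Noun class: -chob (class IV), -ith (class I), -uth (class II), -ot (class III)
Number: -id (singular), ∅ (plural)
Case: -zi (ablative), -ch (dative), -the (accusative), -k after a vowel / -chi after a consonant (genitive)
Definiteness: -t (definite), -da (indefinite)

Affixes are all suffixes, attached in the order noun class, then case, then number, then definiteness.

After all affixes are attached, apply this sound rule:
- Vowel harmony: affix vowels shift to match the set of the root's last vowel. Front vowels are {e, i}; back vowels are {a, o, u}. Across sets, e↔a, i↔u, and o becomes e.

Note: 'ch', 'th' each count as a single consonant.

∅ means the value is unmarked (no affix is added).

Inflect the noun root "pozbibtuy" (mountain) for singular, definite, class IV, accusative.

pozbibtuychobthaudt

Attach noun class class IV -chob → pozbibtuychob.
Attach case accusative -the → pozbibtuychobthe.
Attach number singular -id → pozbibtuychobtheid.
Attach definiteness definite -t → pozbibtuychobtheidt.
Apply vowel harmony: pozbibtuychobtheidt → pozbibtuychobthaudt.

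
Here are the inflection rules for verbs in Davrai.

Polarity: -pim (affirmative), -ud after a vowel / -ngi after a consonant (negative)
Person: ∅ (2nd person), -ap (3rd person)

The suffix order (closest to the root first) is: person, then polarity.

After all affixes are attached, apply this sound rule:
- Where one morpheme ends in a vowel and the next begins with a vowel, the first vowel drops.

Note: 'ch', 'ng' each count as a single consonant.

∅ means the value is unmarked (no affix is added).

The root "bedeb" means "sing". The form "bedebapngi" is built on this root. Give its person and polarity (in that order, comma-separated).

3rd person, negative

Segment: bedeb-ap-ngi.
person: -ap → 3rd person.
polarity: -ud/ngi → negative.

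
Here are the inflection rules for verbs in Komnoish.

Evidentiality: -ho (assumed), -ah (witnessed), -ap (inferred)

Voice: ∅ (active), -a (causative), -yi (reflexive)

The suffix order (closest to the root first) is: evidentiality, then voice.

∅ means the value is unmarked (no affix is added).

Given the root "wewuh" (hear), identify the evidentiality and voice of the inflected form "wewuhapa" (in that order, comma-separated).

inferred, causative

Segment: wewuh-ap-a.
evidentiality: -ap → inferred.
voice: -a → causative.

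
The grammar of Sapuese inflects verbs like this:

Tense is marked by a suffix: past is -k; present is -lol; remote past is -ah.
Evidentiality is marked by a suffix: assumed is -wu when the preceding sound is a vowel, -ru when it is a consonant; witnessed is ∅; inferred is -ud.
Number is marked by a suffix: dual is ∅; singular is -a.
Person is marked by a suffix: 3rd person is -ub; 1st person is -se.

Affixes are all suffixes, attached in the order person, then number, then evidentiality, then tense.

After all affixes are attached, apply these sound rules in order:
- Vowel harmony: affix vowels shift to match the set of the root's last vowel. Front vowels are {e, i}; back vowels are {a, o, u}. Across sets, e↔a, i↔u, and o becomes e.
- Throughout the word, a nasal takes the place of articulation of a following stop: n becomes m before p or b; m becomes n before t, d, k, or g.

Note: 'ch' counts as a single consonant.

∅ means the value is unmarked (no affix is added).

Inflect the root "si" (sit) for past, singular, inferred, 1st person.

Attach person 1st person -se → sise.
Attach number singular -a → sisea.
Attach evidentiality inferred -ud → siseaud.
Attach tense past -k → siseaudk.
Apply vowel harmony: siseaudk → siseeidk.
Nasal assimilation: no change.

siseeidk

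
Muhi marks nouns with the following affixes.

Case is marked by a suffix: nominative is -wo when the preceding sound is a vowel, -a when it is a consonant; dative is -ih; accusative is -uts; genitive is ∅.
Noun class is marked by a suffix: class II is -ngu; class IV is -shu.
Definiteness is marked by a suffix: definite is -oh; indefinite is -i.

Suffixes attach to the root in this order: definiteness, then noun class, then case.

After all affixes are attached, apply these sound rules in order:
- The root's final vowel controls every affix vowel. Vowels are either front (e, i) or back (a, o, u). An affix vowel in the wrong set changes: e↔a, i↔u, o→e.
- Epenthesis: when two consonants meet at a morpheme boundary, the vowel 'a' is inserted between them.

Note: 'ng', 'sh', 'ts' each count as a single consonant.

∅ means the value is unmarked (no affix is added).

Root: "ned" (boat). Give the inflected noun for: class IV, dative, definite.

Attach definiteness definite -oh → nedoh.
Attach noun class class IV -shu → nedohshu.
Attach case dative -ih → nedohshuih.
Apply vowel harmony: nedohshuih → nedehshiih.
Apply epenthesis: nedehshiih → nedehashiih.

nedehashiih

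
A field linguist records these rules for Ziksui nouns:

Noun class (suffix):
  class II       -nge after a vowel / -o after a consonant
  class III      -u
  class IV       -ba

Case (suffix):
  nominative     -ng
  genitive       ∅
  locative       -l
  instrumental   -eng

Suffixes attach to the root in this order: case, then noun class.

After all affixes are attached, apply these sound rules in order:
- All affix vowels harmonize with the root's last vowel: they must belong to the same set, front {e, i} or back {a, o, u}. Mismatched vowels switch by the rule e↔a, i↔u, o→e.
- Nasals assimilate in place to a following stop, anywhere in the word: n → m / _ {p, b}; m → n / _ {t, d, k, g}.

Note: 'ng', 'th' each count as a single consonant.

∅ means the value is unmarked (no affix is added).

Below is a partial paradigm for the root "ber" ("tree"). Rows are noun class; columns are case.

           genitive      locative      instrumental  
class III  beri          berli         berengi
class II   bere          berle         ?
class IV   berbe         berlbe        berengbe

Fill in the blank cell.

Attach case instrumental -eng → bereng.
Attach noun class class II -o (after consonant 'ng') → berengo.
Apply vowel harmony: berengo → berenge.
Nasal assimilation: no change.

berenge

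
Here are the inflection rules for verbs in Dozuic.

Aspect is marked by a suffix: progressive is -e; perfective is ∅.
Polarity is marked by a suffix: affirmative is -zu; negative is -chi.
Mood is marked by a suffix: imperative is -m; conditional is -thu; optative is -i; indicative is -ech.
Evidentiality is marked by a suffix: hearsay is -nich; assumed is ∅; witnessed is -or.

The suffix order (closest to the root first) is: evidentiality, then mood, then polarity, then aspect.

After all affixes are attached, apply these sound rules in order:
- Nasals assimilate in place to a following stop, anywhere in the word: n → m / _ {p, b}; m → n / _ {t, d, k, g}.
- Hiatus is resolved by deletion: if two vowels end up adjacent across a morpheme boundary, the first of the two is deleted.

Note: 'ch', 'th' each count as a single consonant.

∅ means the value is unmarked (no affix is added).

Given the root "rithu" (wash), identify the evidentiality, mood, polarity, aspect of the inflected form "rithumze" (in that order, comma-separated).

Segment: rithu-m-zu-e.
evidentiality: ∅ → assumed.
mood: -m → imperative.
polarity: -zu → affirmative.
aspect: -e → progressive.

assumed, imperative, affirmative, progressive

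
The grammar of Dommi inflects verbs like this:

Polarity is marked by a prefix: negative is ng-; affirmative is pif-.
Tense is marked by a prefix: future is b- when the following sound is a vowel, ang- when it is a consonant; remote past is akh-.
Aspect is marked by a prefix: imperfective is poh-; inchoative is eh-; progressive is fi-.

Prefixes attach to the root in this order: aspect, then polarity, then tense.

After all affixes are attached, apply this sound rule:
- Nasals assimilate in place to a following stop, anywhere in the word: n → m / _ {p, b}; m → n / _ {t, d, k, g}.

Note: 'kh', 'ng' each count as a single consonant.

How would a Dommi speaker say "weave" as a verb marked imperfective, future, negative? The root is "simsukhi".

Attach aspect imperfective poh- → pohsimsukhi.
Attach polarity negative ng- → ngpohsimsukhi.
Attach tense future ang- (before consonant 'ng') → angngpohsimsukhi.
Nasal assimilation: no change.

angngpohsimsukhi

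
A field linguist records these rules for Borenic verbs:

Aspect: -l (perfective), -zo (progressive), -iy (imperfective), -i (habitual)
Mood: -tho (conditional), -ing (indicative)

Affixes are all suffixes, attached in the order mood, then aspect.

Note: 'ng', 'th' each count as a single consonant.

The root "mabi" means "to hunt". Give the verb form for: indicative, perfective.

mabiingl

Attach mood indicative -ing → mabiing.
Attach aspect perfective -l → mabiingl.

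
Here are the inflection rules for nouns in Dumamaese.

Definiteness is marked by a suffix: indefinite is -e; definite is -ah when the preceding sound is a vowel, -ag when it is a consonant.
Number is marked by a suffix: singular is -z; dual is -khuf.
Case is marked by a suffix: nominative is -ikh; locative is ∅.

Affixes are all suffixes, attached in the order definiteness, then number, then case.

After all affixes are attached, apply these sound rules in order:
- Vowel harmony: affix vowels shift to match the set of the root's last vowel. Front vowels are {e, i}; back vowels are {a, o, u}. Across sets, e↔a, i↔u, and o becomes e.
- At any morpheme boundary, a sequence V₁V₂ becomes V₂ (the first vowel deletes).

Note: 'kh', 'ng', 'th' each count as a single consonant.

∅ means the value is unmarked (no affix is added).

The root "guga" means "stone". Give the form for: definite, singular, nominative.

Attach definiteness definite -ah (after vowel 'a') → gugaah.
Attach number singular -z → gugaahz.
Attach case nominative -ikh → gugaahzikh.
Apply vowel harmony: gugaahzikh → gugaahzukh.
Apply vowel deletion: gugaahzukh → gugahzukh.

gugahzukh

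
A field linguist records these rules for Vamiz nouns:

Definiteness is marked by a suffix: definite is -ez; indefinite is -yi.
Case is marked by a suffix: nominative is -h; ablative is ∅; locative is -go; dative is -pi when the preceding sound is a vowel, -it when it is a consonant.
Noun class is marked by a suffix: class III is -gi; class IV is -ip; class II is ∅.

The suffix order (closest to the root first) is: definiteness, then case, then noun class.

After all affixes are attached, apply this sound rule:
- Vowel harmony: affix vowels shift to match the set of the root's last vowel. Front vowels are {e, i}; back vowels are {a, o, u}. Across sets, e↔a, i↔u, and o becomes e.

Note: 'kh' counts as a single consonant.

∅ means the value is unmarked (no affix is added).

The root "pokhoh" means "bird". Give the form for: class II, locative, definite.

Attach definiteness definite -ez → pokhohez.
Attach case locative -go → pokhohezgo.
noun class = class II: zero marking, form stays pokhohezgo.
Apply vowel harmony: pokhohezgo → pokhohazgo.

pokhohazgo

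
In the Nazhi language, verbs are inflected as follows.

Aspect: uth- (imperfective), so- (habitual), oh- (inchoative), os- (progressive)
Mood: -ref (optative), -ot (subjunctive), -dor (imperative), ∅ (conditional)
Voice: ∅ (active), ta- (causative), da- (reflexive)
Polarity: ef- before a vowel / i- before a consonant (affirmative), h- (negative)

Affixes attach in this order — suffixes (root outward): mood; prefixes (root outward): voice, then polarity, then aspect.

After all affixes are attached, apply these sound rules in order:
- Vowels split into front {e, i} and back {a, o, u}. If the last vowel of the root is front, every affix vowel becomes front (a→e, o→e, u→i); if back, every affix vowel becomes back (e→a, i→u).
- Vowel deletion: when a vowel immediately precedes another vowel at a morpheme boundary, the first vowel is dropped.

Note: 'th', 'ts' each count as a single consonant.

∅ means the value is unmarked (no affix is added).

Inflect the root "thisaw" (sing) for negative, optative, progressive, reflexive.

Attach voice reflexive da- → dathisaw.
Attach polarity negative h- → hdathisaw.
Attach mood optative -ref → hdathisawref.
Attach aspect progressive os- → oshdathisawref.
Apply vowel harmony: oshdathisawref → oshdathisawraf.
Vowel deletion: no change.

oshdathisawraf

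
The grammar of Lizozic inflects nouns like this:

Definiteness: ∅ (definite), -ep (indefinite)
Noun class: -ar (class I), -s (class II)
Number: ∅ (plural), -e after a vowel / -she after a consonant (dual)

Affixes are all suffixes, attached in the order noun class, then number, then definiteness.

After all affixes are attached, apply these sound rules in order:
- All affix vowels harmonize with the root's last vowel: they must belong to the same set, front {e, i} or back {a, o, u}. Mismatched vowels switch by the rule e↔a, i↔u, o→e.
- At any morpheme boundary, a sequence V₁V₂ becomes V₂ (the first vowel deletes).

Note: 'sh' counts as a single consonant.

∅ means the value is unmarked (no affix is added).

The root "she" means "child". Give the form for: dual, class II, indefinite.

shesshep

Attach noun class class II -s → shes.
Attach number dual -she (after consonant 's') → shesshe.
Attach definiteness indefinite -ep → shessheep.
Vowel harmony: no change.
Apply vowel deletion: shessheep → shesshep.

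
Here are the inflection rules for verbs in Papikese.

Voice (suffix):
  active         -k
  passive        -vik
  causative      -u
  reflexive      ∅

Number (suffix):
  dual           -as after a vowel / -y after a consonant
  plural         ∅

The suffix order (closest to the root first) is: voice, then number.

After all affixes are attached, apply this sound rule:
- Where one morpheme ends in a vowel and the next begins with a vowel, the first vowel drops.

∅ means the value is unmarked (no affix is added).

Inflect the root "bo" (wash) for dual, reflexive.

bas

voice = reflexive: zero marking, form stays bo.
Attach number dual -as (after vowel 'o') → boas.
Apply vowel deletion: boas → bas.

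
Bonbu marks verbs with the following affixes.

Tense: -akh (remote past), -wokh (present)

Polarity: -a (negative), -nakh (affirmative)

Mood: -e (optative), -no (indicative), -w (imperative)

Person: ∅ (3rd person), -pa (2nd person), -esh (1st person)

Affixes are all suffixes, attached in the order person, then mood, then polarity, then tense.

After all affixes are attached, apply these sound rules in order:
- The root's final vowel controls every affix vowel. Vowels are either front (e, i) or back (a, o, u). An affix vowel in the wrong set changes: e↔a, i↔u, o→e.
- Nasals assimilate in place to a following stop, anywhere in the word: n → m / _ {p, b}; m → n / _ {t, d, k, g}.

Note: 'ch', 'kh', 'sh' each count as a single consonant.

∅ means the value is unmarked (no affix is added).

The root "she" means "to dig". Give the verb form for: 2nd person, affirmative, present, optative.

shepeenekhwekh

Attach person 2nd person -pa → shepa.
Attach mood optative -e → shepae.
Attach polarity affirmative -nakh → shepaenakh.
Attach tense present -wokh → shepaenakhwokh.
Apply vowel harmony: shepaenakhwokh → shepeenekhwekh.
Nasal assimilation: no change.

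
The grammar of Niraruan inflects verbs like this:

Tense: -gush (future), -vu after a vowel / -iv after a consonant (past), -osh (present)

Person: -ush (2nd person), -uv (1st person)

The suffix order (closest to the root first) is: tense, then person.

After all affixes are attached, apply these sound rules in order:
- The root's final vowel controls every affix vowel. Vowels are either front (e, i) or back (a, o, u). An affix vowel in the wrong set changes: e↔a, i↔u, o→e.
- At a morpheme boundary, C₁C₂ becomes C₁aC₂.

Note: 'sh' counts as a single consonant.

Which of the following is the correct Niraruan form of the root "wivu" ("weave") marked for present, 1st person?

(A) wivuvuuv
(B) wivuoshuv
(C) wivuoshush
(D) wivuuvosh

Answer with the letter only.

B

Attach tense present -osh → wivuosh.
Attach person 1st person -uv → wivuoshuv.
Vowel harmony: no change.
Epenthesis: no change.
So the correct form is wivuoshuv, option (B).
(D) wivuuvosh is wrong: it has the affixes in the wrong order.
(C) wivuoshush is wrong: it uses 2nd person instead of 1st person for person.
(A) wivuvuuv is wrong: it uses past instead of present for tense.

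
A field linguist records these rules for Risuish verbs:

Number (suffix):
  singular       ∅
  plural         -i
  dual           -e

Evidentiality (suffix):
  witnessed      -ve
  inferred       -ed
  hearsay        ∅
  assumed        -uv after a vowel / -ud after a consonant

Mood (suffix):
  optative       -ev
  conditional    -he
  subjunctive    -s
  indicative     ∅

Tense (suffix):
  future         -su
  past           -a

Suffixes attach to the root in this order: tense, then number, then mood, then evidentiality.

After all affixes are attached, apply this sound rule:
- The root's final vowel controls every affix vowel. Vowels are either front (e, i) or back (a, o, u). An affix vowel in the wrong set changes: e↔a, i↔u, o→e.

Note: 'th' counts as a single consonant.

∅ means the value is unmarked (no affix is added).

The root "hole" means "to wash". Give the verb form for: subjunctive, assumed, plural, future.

holesiisid

Attach tense future -su → holesu.
Attach number plural -i → holesui.
Attach mood subjunctive -s → holesuis.
Attach evidentiality assumed -ud (after consonant 's') → holesuisud.
Apply vowel harmony: holesuisud → holesiisid.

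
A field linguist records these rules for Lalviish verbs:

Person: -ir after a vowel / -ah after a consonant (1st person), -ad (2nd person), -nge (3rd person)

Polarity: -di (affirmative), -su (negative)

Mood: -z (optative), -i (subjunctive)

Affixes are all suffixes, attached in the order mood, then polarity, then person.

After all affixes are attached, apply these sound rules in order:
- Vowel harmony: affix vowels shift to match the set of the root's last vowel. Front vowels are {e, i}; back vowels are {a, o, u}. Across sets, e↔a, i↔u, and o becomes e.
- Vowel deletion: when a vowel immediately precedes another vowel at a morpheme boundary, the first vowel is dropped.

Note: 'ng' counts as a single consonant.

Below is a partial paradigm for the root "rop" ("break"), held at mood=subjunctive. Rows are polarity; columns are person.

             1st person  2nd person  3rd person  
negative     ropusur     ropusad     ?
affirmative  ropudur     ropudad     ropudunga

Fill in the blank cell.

Attach mood subjunctive -i → ropi.
Attach polarity negative -su → ropisu.
Attach person 3rd person -nge → ropisunge.
Apply vowel harmony: ropisunge → ropusunga.
Vowel deletion: no change.

ropusunga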